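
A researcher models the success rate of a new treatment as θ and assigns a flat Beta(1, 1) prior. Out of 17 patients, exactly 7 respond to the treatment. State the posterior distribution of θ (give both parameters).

Posterior: Beta(8, 11)

The binomial likelihood is conjugate to the Beta prior: with 7 successes and 10 failures, the posterior is Beta(1+7, 1+10) = Beta(8, 11).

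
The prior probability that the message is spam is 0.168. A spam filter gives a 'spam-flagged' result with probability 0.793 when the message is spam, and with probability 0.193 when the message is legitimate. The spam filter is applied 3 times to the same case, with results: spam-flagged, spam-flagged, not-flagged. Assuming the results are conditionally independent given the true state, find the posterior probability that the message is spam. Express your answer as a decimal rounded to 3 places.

Let H be the event that the message is spam; start with P(H) = 0.168. P('spam-flagged'|H) = 0.793, P('spam-flagged'|¬H) = 0.193.
Update on result 1 ('spam-flagged'): P(H) ← 0.793·0.1680 / (0.793·0.1680 + 0.193·0.8320) = 0.13322/0.29380 = 0.4535.
Update on result 2 ('spam-flagged'): P(H) ← 0.793·0.4535 / (0.793·0.4535 + 0.193·0.5465) = 0.35959/0.46507 = 0.7732.
Update on result 3 ('not-flagged'): P(H) ← 0.207·0.7732 / (0.207·0.7732 + 0.807·0.2268) = 0.16005/0.34309 = 0.4665.

Posterior P(H) ≈ 0.466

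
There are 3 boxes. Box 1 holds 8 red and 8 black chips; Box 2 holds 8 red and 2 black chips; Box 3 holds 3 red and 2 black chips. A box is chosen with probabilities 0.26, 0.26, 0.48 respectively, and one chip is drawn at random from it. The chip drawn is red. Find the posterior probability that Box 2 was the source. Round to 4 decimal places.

Posterior probability ≈ 0.3323

P(red|Box 1) = 0.5; P(red|Box 2) = 0.8; P(red|Box 3) = 0.6.
Prior × likelihood for each source: 0.26·0.5=0.1300, 0.26·0.8=0.2080, 0.48·0.6=0.2880. Summing gives P(red) = 0.62600.
P(Box 2 | red) = 0.2080 / 0.62600 = 0.3323.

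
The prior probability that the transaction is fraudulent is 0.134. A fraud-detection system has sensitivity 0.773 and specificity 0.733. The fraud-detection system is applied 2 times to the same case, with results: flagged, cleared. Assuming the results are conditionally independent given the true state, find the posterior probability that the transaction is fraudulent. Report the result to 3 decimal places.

Posterior P(H) ≈ 0.122

Let H be the event that the transaction is fraudulent; start with P(H) = 0.134. P('flagged'|H) = 0.773, P('flagged'|¬H) = 0.267.
Update on result 1 ('flagged'): P(H) ← 0.773·0.1340 / (0.773·0.1340 + 0.267·0.8660) = 0.10358/0.33480 = 0.3094.
Update on result 2 ('cleared'): P(H) ← 0.227·0.3094 / (0.227·0.3094 + 0.733·0.6906) = 0.070229/0.57645 = 0.1218.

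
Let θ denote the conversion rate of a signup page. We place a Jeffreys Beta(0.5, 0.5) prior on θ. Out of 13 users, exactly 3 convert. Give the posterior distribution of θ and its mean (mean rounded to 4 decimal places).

Observing 3 successes and 10 failures updates Beta(0.5, 0.5) by adding the success and failure counts to the two shape parameters: α = 0.5+3 = 3.5, β = 0.5+10 = 10.5.
Posterior mean = α/(α+β) = 3.5/14 = 0.2500.

Posterior: Beta(3.5, 10.5); mean ≈ 0.2500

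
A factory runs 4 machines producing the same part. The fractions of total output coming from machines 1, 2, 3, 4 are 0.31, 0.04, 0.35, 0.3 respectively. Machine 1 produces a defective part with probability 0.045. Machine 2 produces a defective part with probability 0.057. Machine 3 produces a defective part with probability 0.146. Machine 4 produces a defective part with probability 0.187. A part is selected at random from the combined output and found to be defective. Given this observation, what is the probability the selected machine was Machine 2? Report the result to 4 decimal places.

Tabulate prior·likelihood by source: [1] prior 0.31, lik 0.045, product 0.01395; [2] prior 0.04, lik 0.057, product 0.002280; [3] prior 0.35, lik 0.146, product 0.05110; [4] prior 0.3, lik 0.187, product 0.05610.
Normalizing constant = 0.12343; the posterior for Machine 2 is its product over the sum, 0.002280/0.12343 = 0.0185.

Posterior probability ≈ 0.0185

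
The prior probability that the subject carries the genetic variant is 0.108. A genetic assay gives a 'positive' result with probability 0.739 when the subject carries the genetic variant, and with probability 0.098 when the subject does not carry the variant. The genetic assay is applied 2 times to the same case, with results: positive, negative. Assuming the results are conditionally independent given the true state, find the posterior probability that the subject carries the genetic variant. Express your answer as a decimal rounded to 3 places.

With H the event that the subject carries the genetic variant, the joint likelihood of the observed sequence is P(data|H) = 0.739·0.261 = 0.19288 and P(data|¬H) = 0.098·0.902 = 0.088396.
Bayes: P(H|data) = 0.108·0.19288 / (0.108·0.19288 + 0.892·0.088396) = 0.020831/0.099680 = 0.2090.

Posterior P(H) ≈ 0.209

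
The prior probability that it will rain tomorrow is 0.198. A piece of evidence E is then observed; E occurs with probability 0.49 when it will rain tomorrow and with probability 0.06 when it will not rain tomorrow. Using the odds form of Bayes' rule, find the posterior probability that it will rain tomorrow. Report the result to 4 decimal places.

Prior odds = 0.198/(1−0.198) = 0.24688.
Likelihood ratio for E = 0.49/0.06 = 8.1667.
Posterior odds = prior odds × LR = 2.0162.
Posterior probability = odds/(1+odds) = 2.0162/3.0162 = 0.6685.

Posterior probability ≈ 0.6685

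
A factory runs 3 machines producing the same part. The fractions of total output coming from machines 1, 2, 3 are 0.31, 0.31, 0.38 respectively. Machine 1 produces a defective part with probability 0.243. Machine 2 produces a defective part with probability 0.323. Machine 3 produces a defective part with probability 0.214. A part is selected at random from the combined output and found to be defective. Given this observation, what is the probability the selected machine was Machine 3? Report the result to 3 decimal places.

Posterior probability ≈ 0.317

P(defective|M1) = 0.243; P(defective|M2) = 0.323; P(defective|M3) = 0.214.
Prior × likelihood for each source: 0.31·0.243=0.07533, 0.31·0.323=0.1001, 0.38·0.214=0.08132. Summing gives P(defective) = 0.25678.
P(Machine 3 | defective) = 0.08132 / 0.25678 = 0.317.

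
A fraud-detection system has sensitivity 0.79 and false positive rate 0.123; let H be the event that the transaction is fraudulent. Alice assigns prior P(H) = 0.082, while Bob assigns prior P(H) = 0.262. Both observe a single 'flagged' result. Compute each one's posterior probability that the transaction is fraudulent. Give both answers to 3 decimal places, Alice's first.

P('+'|H) = 0.79, P('+'|¬H) = 0.123.
Alice: numerator 0.79·0.082 = 0.064780; evidence = 0.064780+0.123·0.918 = 0.17769; posterior = 0.365.
Bob: numerator 0.79·0.262 = 0.20698; evidence = 0.20698+0.123·0.738 = 0.29775; posterior = 0.695.

Alice: 0.365; Bob: 0.695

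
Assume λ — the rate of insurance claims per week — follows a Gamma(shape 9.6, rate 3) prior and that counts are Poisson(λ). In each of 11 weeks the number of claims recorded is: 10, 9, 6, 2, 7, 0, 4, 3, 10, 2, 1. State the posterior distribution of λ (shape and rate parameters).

Total count ∑xᵢ = 54 over n = 11 weeks.
Gamma is conjugate to the Poisson likelihood: posterior is Gamma(shape = 9.6+54 = 63.6, rate = 3+11 = 14).

Posterior: Gamma(shape=63.6, rate=14)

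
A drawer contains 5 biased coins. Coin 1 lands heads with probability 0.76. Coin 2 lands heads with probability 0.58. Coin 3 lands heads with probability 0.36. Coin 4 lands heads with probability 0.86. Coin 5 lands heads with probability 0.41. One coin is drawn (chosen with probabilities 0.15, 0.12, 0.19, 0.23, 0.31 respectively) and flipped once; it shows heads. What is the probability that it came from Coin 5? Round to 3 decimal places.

Posterior probability ≈ 0.220

Tabulate prior·likelihood by source: [1] prior 0.15, lik 0.76, product 0.1140; [2] prior 0.12, lik 0.58, product 0.06960; [3] prior 0.19, lik 0.36, product 0.06840; [4] prior 0.23, lik 0.86, product 0.1978; [5] prior 0.31, lik 0.41, product 0.1271.
Normalizing constant = 0.57690; the posterior for Coin 5 is its product over the sum, 0.1271/0.57690 = 0.220.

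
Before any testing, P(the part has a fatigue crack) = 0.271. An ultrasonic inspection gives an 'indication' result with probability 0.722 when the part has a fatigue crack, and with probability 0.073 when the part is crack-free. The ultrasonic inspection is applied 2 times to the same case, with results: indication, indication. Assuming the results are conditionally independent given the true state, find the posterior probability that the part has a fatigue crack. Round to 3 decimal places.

Let H be the event that the part has a fatigue crack; start with P(H) = 0.271. P('indication'|H) = 0.722, P('indication'|¬H) = 0.073.
Update on result 1 ('indication'): P(H) ← 0.722·0.2710 / (0.722·0.2710 + 0.073·0.7290) = 0.19566/0.24888 = 0.7862.
Update on result 2 ('indication'): P(H) ← 0.722·0.7862 / (0.722·0.7862 + 0.073·0.2138) = 0.56762/0.58323 = 0.9732.

Posterior P(H) ≈ 0.973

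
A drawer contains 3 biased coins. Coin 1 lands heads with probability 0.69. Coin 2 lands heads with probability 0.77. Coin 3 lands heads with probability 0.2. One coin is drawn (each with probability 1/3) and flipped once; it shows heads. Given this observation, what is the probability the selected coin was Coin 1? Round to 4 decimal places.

P(heads|C1) = 0.69; P(heads|C2) = 0.77; P(heads|C3) = 0.2.
Prior × likelihood for each source: 0.333333·0.69=0.2300, 0.333333·0.77=0.2567, 0.333333·0.2=0.06667. Summing gives P(heads) = 0.55333.
P(Coin 1 | heads) = 0.2300 / 0.55333 = 0.4157.

Posterior probability ≈ 0.4157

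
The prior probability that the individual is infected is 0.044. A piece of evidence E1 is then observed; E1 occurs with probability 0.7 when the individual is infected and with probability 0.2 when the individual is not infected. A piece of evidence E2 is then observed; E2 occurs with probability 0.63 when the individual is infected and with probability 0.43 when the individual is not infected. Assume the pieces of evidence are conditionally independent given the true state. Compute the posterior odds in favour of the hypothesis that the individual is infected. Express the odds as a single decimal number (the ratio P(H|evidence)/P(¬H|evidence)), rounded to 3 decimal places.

Prior odds = 0.044/(1−0.044) = 0.046025.
Likelihood ratio for E1 = 0.7/0.2 = 3.5000.
Likelihood ratio for E2 = 0.63/0.43 = 1.4651.
Posterior odds = prior odds × LR₁ × LR₂ = 0.23601.

Posterior odds ≈ 0.236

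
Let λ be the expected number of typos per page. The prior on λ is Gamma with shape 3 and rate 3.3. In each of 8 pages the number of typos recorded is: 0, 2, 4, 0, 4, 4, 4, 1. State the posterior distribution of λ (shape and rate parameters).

Posterior: Gamma(shape=22, rate=11.3)

The Poisson likelihood adds the total count to the shape and the number of exposure periods to the rate. Here ∑xᵢ = 19 and n = 8, so shape 3→22 and rate 3.3→11.3.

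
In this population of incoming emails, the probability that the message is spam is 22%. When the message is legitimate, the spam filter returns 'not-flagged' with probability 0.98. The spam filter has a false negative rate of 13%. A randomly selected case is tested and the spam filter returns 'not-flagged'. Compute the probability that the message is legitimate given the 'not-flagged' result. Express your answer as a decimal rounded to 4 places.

Let H be the event that the message is spam. P(H) = 0.22, so P(¬H) = 0.78. With E the 'not-flagged' result, P(E|H) = 0.13 and P(E|¬H) = 0.98.
P(E) = 0.13·0.22 + 0.98·0.78 = 0.028600 + 0.76440 = 0.79300.
By Bayes' theorem, P(H|E) = 0.028600 / 0.79300 = 0.0361. Hence P(¬H|E) = 1 − 0.0361 = 0.9639.

P(¬H | E) ≈ 0.9639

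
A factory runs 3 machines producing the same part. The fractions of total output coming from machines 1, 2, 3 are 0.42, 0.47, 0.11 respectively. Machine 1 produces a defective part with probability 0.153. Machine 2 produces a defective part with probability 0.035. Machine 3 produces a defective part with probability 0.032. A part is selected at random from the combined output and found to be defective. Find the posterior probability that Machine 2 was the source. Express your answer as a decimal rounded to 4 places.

Posterior probability ≈ 0.1953

Tabulate prior·likelihood by source: [1] prior 0.42, lik 0.153, product 0.06426; [2] prior 0.47, lik 0.035, product 0.01645; [3] prior 0.11, lik 0.032, product 0.003520.
Normalizing constant = 0.084230; the posterior for Machine 2 is its product over the sum, 0.01645/0.084230 = 0.1953.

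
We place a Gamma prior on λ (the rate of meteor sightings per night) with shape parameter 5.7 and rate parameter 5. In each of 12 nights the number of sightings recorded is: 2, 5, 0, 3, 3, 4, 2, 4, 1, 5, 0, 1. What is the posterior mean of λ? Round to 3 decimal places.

Total count ∑xᵢ = 30 over n = 12 nights.
Gamma is conjugate to the Poisson likelihood: posterior is Gamma(shape = 5.7+30 = 35.7, rate = 5+12 = 17).
E[λ | data] = 35.7/17 = 2.100.

Posterior mean ≈ 2.100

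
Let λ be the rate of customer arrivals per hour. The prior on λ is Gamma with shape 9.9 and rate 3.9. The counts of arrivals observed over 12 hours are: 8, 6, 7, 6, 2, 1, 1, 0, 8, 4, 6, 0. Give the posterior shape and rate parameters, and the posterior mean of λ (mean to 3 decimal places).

Posterior: Gamma(shape=58.9, rate=15.9); mean ≈ 3.704

The Poisson likelihood adds the total count to the shape and the number of exposure periods to the rate. Here ∑xᵢ = 49 and n = 12, so shape 9.9→58.9 and rate 3.9→15.9.
Posterior mean = shape/rate = 58.9/15.9 = 3.704.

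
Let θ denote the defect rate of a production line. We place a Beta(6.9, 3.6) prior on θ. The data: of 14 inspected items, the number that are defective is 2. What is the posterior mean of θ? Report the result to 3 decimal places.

Observing 2 successes and 12 failures updates Beta(6.9, 3.6) by adding the success and failure counts to the two shape parameters: α = 6.9+2 = 8.9, β = 3.6+12 = 15.6.
E[θ | data] = 8.9/(8.9+15.6) = 0.363.

Posterior mean ≈ 0.363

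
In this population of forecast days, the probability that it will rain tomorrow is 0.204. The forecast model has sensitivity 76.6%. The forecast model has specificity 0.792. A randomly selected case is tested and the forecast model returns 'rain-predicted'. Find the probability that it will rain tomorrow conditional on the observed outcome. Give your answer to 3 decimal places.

P(H | E) ≈ 0.486

Let H be the event that it will rain tomorrow. P(H) = 0.204, so P(¬H) = 0.796. With E the 'rain-predicted' result, P(E|H) = 0.766 and P(E|¬H) = 0.208.
P(E) = 0.766·0.204 + 0.208·0.796 = 0.15626 + 0.16557 = 0.32183.
By Bayes' theorem, P(H|E) = 0.15626 / 0.32183 = 0.486.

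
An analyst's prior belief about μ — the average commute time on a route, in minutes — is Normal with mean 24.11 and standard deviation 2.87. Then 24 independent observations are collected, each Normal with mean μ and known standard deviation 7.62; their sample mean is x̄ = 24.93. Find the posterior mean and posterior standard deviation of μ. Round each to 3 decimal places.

Posterior mean ≈ 24.744; posterior SD ≈ 1.368

Prior precision 1/τ₀² = 1/2.87² = 0.121405; data precision n/σ² = 24/7.62² = 0.413334.
Posterior precision = 0.121405 + 0.413334 = 0.534739, giving posterior SD = 1/√0.534739 = 1.368.
Posterior mean = (0.121405·24.11 + 0.413334·24.93) / 0.534739 = 24.744.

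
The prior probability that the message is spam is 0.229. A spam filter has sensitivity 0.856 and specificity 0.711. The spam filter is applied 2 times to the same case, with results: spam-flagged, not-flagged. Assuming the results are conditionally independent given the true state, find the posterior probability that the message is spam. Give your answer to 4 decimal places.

Let H be the event that the message is spam; start with P(H) = 0.229. P('spam-flagged'|H) = 0.856, P('spam-flagged'|¬H) = 0.289.
Update on result 1 ('spam-flagged'): P(H) ← 0.856·0.2290 / (0.856·0.2290 + 0.289·0.7710) = 0.19602/0.41884 = 0.4680.
Update on result 2 ('not-flagged'): P(H) ← 0.144·0.4680 / (0.144·0.4680 + 0.711·0.5320) = 0.067394/0.44564 = 0.1512.

Posterior P(H) ≈ 0.1512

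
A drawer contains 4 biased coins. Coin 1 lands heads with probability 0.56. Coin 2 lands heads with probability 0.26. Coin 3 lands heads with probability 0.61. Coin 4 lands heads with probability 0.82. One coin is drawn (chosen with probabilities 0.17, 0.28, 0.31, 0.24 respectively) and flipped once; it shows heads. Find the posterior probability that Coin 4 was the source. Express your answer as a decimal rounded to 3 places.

P(heads|C1) = 0.56; P(heads|C2) = 0.26; P(heads|C3) = 0.61; P(heads|C4) = 0.82.
Prior × likelihood for each source: 0.17·0.56=0.09520, 0.28·0.26=0.07280, 0.31·0.61=0.1891, 0.24·0.82=0.1968. Summing gives P(heads) = 0.55390.
P(Coin 4 | heads) = 0.1968 / 0.55390 = 0.355.

Posterior probability ≈ 0.355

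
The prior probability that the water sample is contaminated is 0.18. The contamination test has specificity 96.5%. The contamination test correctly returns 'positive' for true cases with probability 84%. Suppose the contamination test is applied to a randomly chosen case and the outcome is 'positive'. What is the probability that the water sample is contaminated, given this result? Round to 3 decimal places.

P(H | E) ≈ 0.840

Let H be the event that the water sample is contaminated. P(H) = 0.18, so P(¬H) = 0.82. With E the 'positive' result, P(E|H) = 0.84 and P(E|¬H) = 0.035.
P(E) = 0.84·0.18 + 0.035·0.82 = 0.15120 + 0.028700 = 0.17990.
By Bayes' theorem, P(H|E) = 0.15120 / 0.17990 = 0.840.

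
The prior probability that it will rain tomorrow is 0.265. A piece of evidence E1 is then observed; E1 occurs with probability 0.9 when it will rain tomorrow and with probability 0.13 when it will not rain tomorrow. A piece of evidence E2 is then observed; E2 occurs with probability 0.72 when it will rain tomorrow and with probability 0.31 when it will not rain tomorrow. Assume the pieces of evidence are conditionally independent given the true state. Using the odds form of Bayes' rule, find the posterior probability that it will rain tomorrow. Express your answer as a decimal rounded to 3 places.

Prior odds = 0.265/(1−0.265) = 0.36054. In log-odds, ln(0.36054) = -1.0201.
Add log likelihood ratios: ln(6.9231) + ln(2.3226) = 2.7775.
Posterior log-odds = 1.7574, so posterior odds = exp(1.7574) = 5.7973. Converting, P(H|E) = 5.7973/6.7973 = 0.853.

Posterior probability ≈ 0.853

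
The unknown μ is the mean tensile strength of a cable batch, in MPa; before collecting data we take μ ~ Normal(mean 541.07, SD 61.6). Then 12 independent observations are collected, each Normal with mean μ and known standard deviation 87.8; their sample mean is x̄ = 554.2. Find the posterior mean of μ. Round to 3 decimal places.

Prior precision 1/τ₀² = 1/61.6² = 0.00026354; data precision n/σ² = 12/87.8² = 0.00155665.
Posterior precision = 0.00026354 + 0.00155665 = 0.00182019.
Posterior mean = (0.00026354·541.07 + 0.00155665·554.2) / 0.00182019 = 552.299.

Posterior mean ≈ 552.299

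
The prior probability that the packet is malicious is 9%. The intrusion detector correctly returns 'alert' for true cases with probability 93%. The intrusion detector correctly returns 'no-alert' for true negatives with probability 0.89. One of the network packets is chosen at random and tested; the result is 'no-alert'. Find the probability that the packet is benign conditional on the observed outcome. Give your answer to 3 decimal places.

P(¬H | E) ≈ 0.992

Write H for 'the packet is malicious'. Prior odds H:¬H = 0.09/0.91 = 0.098901. For the 'no-alert' outcome, the likelihood ratio is 0.07/0.89 = 0.078652.
Posterior odds = 0.098901 × 0.078652 = 0.0077787, so P(H|E) = 0.0077787/(1+0.0077787) = 0.008. Then P(¬H|E) = 1 − 0.008 = 0.992.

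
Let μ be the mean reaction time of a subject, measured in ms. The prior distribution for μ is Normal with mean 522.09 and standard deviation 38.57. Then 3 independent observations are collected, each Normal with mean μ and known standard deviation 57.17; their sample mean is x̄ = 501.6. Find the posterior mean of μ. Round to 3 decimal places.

Posterior mean ≈ 510.262

With known σ, the Normal prior is conjugate. Weight on the data is w = (n/σ²)/(n/σ² + 1/τ₀²) = 0.00091788/(0.00091788+0.00067220) = 0.57725.
Posterior mean = w·x̄ + (1−w)·μ₀ = 0.57725·501.6 + 0.42275·522.09 = 510.262.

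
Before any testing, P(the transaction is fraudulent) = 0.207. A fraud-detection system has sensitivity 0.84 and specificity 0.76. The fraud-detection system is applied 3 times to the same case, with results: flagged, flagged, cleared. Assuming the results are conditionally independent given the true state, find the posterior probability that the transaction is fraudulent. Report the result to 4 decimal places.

With H the event that the transaction is fraudulent, the joint likelihood of the observed sequence is P(data|H) = 0.84·0.84·0.16 = 0.11290 and P(data|¬H) = 0.24·0.24·0.76 = 0.043776.
Bayes: P(H|data) = 0.207·0.11290 / (0.207·0.11290 + 0.793·0.043776) = 0.023369/0.058084 = 0.4023.

Posterior P(H) ≈ 0.4023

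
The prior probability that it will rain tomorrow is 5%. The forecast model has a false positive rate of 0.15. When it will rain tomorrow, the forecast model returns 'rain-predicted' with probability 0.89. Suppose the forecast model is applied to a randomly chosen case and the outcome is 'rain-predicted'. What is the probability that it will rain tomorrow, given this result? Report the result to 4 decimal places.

Write H for 'it will rain tomorrow'. Prior odds H:¬H = 0.05/0.95 = 0.052632. For the 'rain-predicted' outcome, the likelihood ratio is 0.89/0.15 = 5.9333.
Posterior odds = 0.052632 × 5.9333 = 0.31228, so P(H|E) = 0.31228/(1+0.31228) = 0.2380.

P(H | E) ≈ 0.2380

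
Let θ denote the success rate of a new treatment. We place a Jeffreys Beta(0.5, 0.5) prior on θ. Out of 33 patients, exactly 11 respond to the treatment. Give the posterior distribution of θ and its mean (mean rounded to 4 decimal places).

The binomial likelihood is conjugate to the Beta prior: with 11 successes and 22 failures, the posterior is Beta(0.5+11, 0.5+22) = Beta(11.5, 22.5).
E[θ | data] = 11.5/(11.5+22.5) = 0.3382.

Posterior: Beta(11.5, 22.5); mean ≈ 0.3382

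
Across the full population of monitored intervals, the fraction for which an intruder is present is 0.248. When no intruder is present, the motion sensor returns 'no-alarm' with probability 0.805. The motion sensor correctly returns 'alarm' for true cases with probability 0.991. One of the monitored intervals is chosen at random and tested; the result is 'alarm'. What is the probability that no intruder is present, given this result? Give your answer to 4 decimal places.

P(¬H | E) ≈ 0.3737

Let H be the event that an intruder is present. P(H) = 0.248, so P(¬H) = 0.752. With E the 'alarm' result, P(E|H) = 0.991 and P(E|¬H) = 0.195.
P(E) = 0.991·0.248 + 0.195·0.752 = 0.24577 + 0.14664 = 0.39241.
By Bayes' theorem, P(H|E) = 0.24577 / 0.39241 = 0.6263. Hence P(¬H|E) = 1 − 0.6263 = 0.3737.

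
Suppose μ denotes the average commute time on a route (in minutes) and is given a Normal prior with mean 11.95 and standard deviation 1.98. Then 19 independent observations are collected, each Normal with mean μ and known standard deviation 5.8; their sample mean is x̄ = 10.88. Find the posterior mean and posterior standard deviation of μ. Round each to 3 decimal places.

With known σ, the Normal prior is conjugate. Weight on the data is w = (n/σ²)/(n/σ² + 1/τ₀²) = 0.564804/(0.564804+0.255076) = 0.68889.
Posterior mean = w·x̄ + (1−w)·μ₀ = 0.68889·10.88 + 0.31111·11.95 = 11.213. Posterior variance = 1/(0.564804+0.255076) = 1.21969, so SD = 1.104.

Posterior mean ≈ 11.213; posterior SD ≈ 1.104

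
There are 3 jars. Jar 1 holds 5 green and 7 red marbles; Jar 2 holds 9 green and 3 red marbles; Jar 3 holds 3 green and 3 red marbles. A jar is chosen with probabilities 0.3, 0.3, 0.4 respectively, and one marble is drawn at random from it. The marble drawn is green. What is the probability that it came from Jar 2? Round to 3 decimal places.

Posterior probability ≈ 0.409

P(green|Jar 1) = 0.4167; P(green|Jar 2) = 0.75; P(green|Jar 3) = 0.5.
Prior × likelihood for each source: 0.3·0.4167=0.1250, 0.3·0.75=0.2250, 0.4·0.5=0.2000. Summing gives P(green) = 0.55000.
P(Jar 2 | green) = 0.2250 / 0.55000 = 0.409.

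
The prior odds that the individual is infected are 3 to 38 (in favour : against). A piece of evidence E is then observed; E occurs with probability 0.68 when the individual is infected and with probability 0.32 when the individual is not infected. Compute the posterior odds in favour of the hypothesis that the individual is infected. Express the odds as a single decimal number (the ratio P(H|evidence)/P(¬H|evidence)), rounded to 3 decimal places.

Posterior odds ≈ 0.168

Prior odds = 3/38 = 0.078947. In log-odds, ln(0.078947) = -2.5390.
Add log likelihood ratio: ln(2.1250) = 0.75377.
Posterior log-odds = -1.7852, so posterior odds = exp(-1.7852) = 0.16776.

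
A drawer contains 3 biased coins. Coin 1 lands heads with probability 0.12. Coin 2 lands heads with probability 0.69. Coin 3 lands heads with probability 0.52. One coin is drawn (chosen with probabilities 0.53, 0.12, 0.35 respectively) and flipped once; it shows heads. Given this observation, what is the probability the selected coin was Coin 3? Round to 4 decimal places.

Posterior probability ≈ 0.5542

P(heads|C1) = 0.12; P(heads|C2) = 0.69; P(heads|C3) = 0.52.
Prior × likelihood for each source: 0.53·0.12=0.06360, 0.12·0.69=0.08280, 0.35·0.52=0.1820. Summing gives P(heads) = 0.32840.
P(Coin 3 | heads) = 0.1820 / 0.32840 = 0.5542.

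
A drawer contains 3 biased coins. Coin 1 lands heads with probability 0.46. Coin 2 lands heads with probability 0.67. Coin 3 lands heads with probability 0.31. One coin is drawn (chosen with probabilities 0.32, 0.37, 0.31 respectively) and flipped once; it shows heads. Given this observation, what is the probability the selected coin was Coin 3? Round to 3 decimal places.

Posterior probability ≈ 0.196

Tabulate prior·likelihood by source: [1] prior 0.32, lik 0.46, product 0.1472; [2] prior 0.37, lik 0.67, product 0.2479; [3] prior 0.31, lik 0.31, product 0.09610.
Normalizing constant = 0.49120; the posterior for Coin 3 is its product over the sum, 0.09610/0.49120 = 0.196.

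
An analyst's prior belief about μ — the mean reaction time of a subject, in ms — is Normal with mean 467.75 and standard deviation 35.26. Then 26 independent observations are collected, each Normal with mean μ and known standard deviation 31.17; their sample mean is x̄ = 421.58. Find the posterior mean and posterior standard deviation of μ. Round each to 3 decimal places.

Prior precision 1/τ₀² = 1/35.26² = 0.00080433; data precision n/σ² = 26/31.17² = 0.0267608.
Posterior precision = 0.00080433 + 0.0267608 = 0.0275652, giving posterior SD = 1/√0.0275652 = 6.023.
Posterior mean = (0.00080433·467.75 + 0.0267608·421.58) / 0.0275652 = 422.927.

Posterior mean ≈ 422.927; posterior SD ≈ 6.023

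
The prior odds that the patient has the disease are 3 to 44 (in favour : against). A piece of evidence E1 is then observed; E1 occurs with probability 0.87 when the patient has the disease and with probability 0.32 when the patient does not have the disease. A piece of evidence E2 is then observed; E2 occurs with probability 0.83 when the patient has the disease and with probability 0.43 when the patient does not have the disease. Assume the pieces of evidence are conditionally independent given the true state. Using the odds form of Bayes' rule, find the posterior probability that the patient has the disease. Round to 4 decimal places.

Posterior probability ≈ 0.2635

Prior odds = 3/44 = 0.068182.
Likelihood ratio for E1 = 0.87/0.32 = 2.7188.
Likelihood ratio for E2 = 0.83/0.43 = 1.9302.
Posterior odds = prior odds × LR₁ × LR₂ = 0.35781.
Posterior probability = odds/(1+odds) = 0.35781/1.3578 = 0.2635.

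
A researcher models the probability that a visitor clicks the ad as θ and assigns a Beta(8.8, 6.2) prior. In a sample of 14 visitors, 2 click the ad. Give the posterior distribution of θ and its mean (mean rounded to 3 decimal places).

Posterior: Beta(10.8, 18.2); mean ≈ 0.372

Observing 2 successes and 12 failures updates Beta(8.8, 6.2) by adding the success and failure counts to the two shape parameters: α = 8.8+2 = 10.8, β = 6.2+12 = 18.2.
E[θ | data] = 10.8/(10.8+18.2) = 0.372.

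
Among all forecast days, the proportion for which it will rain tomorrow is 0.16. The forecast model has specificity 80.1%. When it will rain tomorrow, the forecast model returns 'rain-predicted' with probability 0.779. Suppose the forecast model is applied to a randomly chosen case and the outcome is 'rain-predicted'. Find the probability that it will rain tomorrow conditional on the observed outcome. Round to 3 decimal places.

P(H | E) ≈ 0.427

Write H for 'it will rain tomorrow'. Prior odds H:¬H = 0.16/0.84 = 0.19048. For the 'rain-predicted' outcome, the likelihood ratio is 0.779/0.199 = 3.9146.
Posterior odds = 0.19048 × 3.9146 = 0.74563, so P(H|E) = 0.74563/(1+0.74563) = 0.427.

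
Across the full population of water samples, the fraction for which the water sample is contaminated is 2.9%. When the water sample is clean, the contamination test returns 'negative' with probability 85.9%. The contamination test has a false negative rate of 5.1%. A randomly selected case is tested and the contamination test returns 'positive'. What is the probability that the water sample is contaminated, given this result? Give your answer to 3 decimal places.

Let H be the event that the water sample is contaminated. P(H) = 0.029, so P(¬H) = 0.971. With E the 'positive' result, P(E|H) = 0.949 and P(E|¬H) = 0.141.
P(E) = 0.949·0.029 + 0.141·0.971 = 0.027521 + 0.13691 = 0.16443.
By Bayes' theorem, P(H|E) = 0.027521 / 0.16443 = 0.167.

P(H | E) ≈ 0.167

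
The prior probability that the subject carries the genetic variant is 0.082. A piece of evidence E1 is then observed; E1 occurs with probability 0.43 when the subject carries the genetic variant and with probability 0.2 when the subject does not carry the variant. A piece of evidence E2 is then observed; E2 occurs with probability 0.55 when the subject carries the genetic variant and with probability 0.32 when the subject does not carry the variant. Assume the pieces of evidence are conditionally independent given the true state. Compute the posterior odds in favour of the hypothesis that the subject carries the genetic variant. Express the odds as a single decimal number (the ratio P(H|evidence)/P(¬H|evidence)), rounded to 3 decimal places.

Prior odds = 0.082/(1−0.082) = 0.089325.
Likelihood ratio for E1 = 0.43/0.2 = 2.1500.
Likelihood ratio for E2 = 0.55/0.32 = 1.7188.
Posterior odds = prior odds × LR₁ × LR₂ = 0.33008.

Posterior odds ≈ 0.330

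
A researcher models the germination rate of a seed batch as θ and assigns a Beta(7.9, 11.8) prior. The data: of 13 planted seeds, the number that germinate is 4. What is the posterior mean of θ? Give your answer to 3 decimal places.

Observing 4 successes and 9 failures updates Beta(7.9, 11.8) by adding the success and failure counts to the two shape parameters: α = 7.9+4 = 11.9, β = 11.8+9 = 20.8.
Posterior mean = α/(α+β) = 11.9/32.7 = 0.364.

Posterior mean ≈ 0.364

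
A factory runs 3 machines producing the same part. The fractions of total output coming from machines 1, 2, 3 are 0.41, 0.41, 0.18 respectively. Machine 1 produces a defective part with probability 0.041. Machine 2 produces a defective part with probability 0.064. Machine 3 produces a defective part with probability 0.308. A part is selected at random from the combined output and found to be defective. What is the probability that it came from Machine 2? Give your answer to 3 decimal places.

Tabulate prior·likelihood by source: [1] prior 0.41, lik 0.041, product 0.01681; [2] prior 0.41, lik 0.064, product 0.02624; [3] prior 0.18, lik 0.308, product 0.05544.
Normalizing constant = 0.098490; the posterior for Machine 2 is its product over the sum, 0.02624/0.098490 = 0.266.

Posterior probability ≈ 0.266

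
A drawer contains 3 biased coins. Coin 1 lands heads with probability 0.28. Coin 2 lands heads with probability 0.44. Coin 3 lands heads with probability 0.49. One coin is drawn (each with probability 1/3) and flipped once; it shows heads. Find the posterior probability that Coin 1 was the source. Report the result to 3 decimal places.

P(heads|C1) = 0.28; P(heads|C2) = 0.44; P(heads|C3) = 0.49.
Prior × likelihood for each source: 0.333333·0.28=0.09333, 0.333333·0.44=0.1467, 0.333333·0.49=0.1633. Summing gives P(heads) = 0.40333.
P(Coin 1 | heads) = 0.09333 / 0.40333 = 0.231.

Posterior probability ≈ 0.231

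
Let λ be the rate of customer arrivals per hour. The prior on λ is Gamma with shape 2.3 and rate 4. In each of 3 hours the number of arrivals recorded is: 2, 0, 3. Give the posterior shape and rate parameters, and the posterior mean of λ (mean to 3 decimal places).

Posterior: Gamma(shape=7.3, rate=7); mean ≈ 1.043

Total count ∑xᵢ = 5 over n = 3 hours.
Gamma is conjugate to the Poisson likelihood: posterior is Gamma(shape = 2.3+5 = 7.3, rate = 4+3 = 7).
Posterior mean = shape/rate = 7.3/7 = 1.043.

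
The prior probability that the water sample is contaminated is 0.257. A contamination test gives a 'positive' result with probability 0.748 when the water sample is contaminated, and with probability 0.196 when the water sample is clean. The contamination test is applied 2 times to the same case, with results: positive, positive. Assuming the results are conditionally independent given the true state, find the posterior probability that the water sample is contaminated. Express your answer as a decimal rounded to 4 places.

Let H be the event that the water sample is contaminated; start with P(H) = 0.257. P('positive'|H) = 0.748, P('positive'|¬H) = 0.196.
Update on result 1 ('positive'): P(H) ← 0.748·0.2570 / (0.748·0.2570 + 0.196·0.7430) = 0.19224/0.33786 = 0.5690.
Update on result 2 ('positive'): P(H) ← 0.748·0.5690 / (0.748·0.5690 + 0.196·0.4310) = 0.42559/0.51007 = 0.8344.

Posterior P(H) ≈ 0.8344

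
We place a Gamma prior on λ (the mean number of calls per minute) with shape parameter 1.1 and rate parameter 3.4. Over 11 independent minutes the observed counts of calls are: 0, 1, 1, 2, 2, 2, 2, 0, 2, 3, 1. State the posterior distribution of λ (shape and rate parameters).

Posterior: Gamma(shape=17.1, rate=14.4)

Total count ∑xᵢ = 16 over n = 11 minutes.
Gamma is conjugate to the Poisson likelihood: posterior is Gamma(shape = 1.1+16 = 17.1, rate = 3.4+11 = 14.4).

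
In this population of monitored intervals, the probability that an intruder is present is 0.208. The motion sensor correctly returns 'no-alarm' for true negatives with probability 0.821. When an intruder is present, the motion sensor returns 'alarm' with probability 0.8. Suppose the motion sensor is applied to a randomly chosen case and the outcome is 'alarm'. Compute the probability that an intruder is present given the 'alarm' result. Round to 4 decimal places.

P(H | E) ≈ 0.5400

Write H for 'an intruder is present'. Prior odds H:¬H = 0.208/0.792 = 0.26263. For the 'alarm' outcome, the likelihood ratio is 0.8/0.179 = 4.4693.
Posterior odds = 0.26263 × 4.4693 = 1.1737, so P(H|E) = 1.1737/(1+1.1737) = 0.5400.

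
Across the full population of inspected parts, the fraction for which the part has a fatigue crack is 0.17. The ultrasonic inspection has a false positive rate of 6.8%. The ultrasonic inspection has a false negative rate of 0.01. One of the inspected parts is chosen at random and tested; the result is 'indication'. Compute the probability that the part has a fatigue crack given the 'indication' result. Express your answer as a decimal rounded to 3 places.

P(H | E) ≈ 0.749

Let H be the event that the part has a fatigue crack. P(H) = 0.17, so P(¬H) = 0.83. With E the 'indication' result, P(E|H) = 0.99 and P(E|¬H) = 0.068.
P(E) = 0.99·0.17 + 0.068·0.83 = 0.16830 + 0.056440 = 0.22474.
By Bayes' theorem, P(H|E) = 0.16830 / 0.22474 = 0.749.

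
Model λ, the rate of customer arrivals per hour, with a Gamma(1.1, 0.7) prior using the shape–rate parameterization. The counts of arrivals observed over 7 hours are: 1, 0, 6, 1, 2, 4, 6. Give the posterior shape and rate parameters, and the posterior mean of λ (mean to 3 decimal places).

Posterior: Gamma(shape=21.1, rate=7.7); mean ≈ 2.740

The Poisson likelihood adds the total count to the shape and the number of exposure periods to the rate. Here ∑xᵢ = 20 and n = 7, so shape 1.1→21.1 and rate 0.7→7.7.
E[λ | data] = 21.1/7.7 = 2.740.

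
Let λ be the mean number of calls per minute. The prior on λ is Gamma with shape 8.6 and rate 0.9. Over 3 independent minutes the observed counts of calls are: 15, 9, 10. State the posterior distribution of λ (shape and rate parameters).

Posterior: Gamma(shape=42.6, rate=3.9)

Total count ∑xᵢ = 34 over n = 3 minutes.
Gamma is conjugate to the Poisson likelihood: posterior is Gamma(shape = 8.6+34 = 42.6, rate = 0.9+3 = 3.9).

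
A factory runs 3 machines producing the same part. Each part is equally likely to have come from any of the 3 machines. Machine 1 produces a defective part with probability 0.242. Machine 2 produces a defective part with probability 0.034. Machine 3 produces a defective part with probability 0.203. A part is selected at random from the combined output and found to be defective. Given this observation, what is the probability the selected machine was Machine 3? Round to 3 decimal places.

Posterior probability ≈ 0.424

P(defective|M1) = 0.242; P(defective|M2) = 0.034; P(defective|M3) = 0.203.
Prior × likelihood for each source: 0.333333·0.242=0.08067, 0.333333·0.034=0.01133, 0.333333·0.203=0.06767. Summing gives P(defective) = 0.15967.
P(Machine 3 | defective) = 0.06767 / 0.15967 = 0.424.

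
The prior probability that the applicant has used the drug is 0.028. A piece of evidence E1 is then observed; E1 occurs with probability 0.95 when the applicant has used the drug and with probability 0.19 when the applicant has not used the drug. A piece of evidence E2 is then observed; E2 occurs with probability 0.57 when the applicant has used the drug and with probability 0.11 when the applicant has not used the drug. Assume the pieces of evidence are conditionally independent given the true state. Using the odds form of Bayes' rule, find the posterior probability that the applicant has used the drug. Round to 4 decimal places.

Prior odds = 0.028/(1−0.028) = 0.028807. In log-odds, ln(0.028807) = -3.5472.
Add log likelihood ratios: ln(5.0000) + ln(5.1818) = 3.2546.
Posterior log-odds = -0.29256, so posterior odds = exp(-0.29256) = 0.74635. Converting, P(H|E) = 0.74635/1.7464 = 0.4274.

Posterior probability ≈ 0.4274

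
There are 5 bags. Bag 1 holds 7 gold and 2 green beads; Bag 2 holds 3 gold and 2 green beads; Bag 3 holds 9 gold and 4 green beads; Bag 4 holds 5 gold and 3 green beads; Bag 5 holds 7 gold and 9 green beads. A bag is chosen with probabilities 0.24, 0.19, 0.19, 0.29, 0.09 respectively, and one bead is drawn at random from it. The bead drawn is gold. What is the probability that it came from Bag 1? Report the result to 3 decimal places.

Tabulate prior·likelihood by source: [1] prior 0.24, lik 0.7778, product 0.1867; [2] prior 0.19, lik 0.6, product 0.1140; [3] prior 0.19, lik 0.6923, product 0.1315; [4] prior 0.29, lik 0.625, product 0.1812; [5] prior 0.09, lik 0.4375, product 0.03938.
Normalizing constant = 0.65283; the posterior for Bag 1 is its product over the sum, 0.1867/0.65283 = 0.286.

Posterior probability ≈ 0.286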